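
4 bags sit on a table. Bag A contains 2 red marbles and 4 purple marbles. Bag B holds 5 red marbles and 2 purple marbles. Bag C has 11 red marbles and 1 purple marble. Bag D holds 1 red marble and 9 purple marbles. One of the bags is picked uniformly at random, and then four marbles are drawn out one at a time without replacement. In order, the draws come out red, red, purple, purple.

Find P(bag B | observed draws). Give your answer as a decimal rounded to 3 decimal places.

The likelihood of the observed sequence under each hypothesis: P(data | bag A) = (2/6)(1/5)(4/4)(3/3) = 1/15; P(data | bag B) = (5/7)(4/6)(2/5)(1/4) = 1/21; P(data | bag C) = (11/12)(10/11)(1/10)(0/9) = 0; P(data | bag D) = (1/10)(0/9) = 0.
The prior-weighted likelihoods are 1/4 · 1/15 = 1/60, 1/4 · 1/21 = 1/84, 1/4 · 0 = 0, 1/4 · 0 = 0; with total 1/35.
So P(bag B | data) = (1/84) / (1/35) = 5/12.

0.417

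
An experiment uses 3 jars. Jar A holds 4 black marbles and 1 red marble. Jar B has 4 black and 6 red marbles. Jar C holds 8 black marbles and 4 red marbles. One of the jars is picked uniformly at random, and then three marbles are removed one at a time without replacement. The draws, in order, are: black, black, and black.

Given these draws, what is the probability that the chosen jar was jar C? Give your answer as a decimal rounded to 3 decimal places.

Under each hypothesis, the probability of the observed sequence is: P(data | jar A) = (4/5)(3/4)(2/3) = 2/5; P(data | jar B) = (4/10)(3/9)(2/8) = 1/30; P(data | jar C) = (8/12)(7/11)(6/10) = 14/55.
Weighting by the prior gives 1/3 · 2/5 = 2/15, 1/3 · 1/30 = 1/90, 1/3 · 14/55 = 14/165; with total 227/990.
By Bayes' rule, P(jar C | data) = (14/165) / (227/990) = 84/227.

0.370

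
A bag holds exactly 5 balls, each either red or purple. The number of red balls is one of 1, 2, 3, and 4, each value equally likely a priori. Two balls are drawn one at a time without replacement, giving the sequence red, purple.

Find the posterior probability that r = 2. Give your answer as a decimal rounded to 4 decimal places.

Compute the likelihood of the observed sequence for each case: P(data | r = 1) = (1/5)(4/4) = 1/5; P(data | r = 2) = (2/5)(3/4) = 3/10; P(data | r = 3) = (3/5)(2/4) = 3/10; P(data | r = 4) = (4/5)(1/4) = 1/5.
Multiplying each by its prior: 1/4 · 1/5 = 1/20, 1/4 · 3/10 = 3/40, 1/4 · 3/10 = 3/40, 1/4 · 1/5 = 1/20; with total 1/4.
So P(r = 2 | data) = (3/40) / (1/4) = 3/10.

0.3000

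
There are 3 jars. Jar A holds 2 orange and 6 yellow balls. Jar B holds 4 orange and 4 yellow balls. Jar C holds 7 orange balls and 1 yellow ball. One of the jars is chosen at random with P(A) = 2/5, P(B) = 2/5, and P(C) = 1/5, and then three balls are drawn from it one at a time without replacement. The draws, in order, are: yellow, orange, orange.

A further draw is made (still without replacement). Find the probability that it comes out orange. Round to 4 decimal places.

0.4963

Under each hypothesis, the probability of the observed sequence is: P(data | jar A) = (6/8)(2/7)(1/6) = 1/28; P(data | jar B) = (4/8)(4/7)(3/6) = 1/7; P(data | jar C) = (1/8)(7/7)(6/6) = 1/8.
Multiplying each by its prior: 2/5 · 1/28 = 1/70, 2/5 · 1/7 = 2/35, 1/5 · 1/8 = 1/40; these sum to 27/280.
The posterior is then P(jar A | data) = 4/27, P(jar B | data) = 16/27, P(jar C | data) = 7/27.
The predictive probability is P(orange next | data) = (0)(4/27) + (2/5)(16/27) + (1)(7/27) = 67/135.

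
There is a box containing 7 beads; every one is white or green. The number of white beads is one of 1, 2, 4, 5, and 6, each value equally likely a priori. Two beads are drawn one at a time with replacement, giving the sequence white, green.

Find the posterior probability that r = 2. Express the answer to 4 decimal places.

Under each hypothesis, the probability of the observed sequence is: P(data | r = 1) = (1/7)(6/7) = 6/49; P(data | r = 2) = (2/7)(5/7) = 10/49; P(data | r = 4) = (4/7)(3/7) = 12/49; P(data | r = 5) = (5/7)(2/7) = 10/49; P(data | r = 6) = (6/7)(1/7) = 6/49.
Weighting by the prior gives 1/5 · 6/49 = 6/245, 1/5 · 10/49 = 2/49, 1/5 · 12/49 = 12/245, 1/5 · 10/49 = 2/49, 1/5 · 6/49 = 6/245; these sum to 44/245.
By Bayes' rule, P(r = 2 | data) = (2/49) / (44/245) = 5/22.

0.2273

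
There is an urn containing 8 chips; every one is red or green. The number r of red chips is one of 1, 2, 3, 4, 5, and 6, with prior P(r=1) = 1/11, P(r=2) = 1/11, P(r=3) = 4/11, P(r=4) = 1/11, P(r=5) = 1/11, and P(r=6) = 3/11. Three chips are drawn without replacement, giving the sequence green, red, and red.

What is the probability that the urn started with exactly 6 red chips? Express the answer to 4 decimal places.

Under each hypothesis, the probability of the observed sequence is: P(data | r = 1) = (7/8)(1/7)(0/6) = 0; P(data | r = 2) = (6/8)(2/7)(1/6) = 1/28; P(data | r = 3) = (5/8)(3/7)(2/6) = 5/56; P(data | r = 4) = (4/8)(4/7)(3/6) = 1/7; P(data | r = 5) = (3/8)(5/7)(4/6) = 5/28; P(data | r = 6) = (2/8)(6/7)(5/6) = 5/28.
The prior-weighted likelihoods are 1/11 · 0 = 0, 1/11 · 1/28 = 1/308, 4/11 · 5/56 = 5/154, 1/11 · 1/7 = 1/77, 1/11 · 5/28 = 5/308, 3/11 · 5/28 = 15/308; these sum to 5/44.
Therefore the posterior P(r = 6 | data) = (15/308) / (5/44) = 3/7.

0.4286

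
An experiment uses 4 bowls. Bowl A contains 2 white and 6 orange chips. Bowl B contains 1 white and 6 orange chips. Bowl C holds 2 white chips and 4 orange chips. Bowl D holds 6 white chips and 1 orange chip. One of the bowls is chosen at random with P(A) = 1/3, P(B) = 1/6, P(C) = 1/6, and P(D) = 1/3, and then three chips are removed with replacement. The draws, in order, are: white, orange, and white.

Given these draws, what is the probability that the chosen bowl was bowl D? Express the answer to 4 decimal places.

0.5311

For each hypothesis, P(data | H) works out to: P(data | bowl A) = (2/8)(6/8)(2/8) = 0.046875; P(data | bowl B) = (1/7)(6/7)(1/7) = 0.017493; P(data | bowl C) = (2/6)(4/6)(2/6) = 0.074074; P(data | bowl D) = (6/7)(1/7)(6/7) = 0.10496.
Weighting by the prior gives 1/3 · 0.046875 = 0.015625, 1/6 · 0.017493 = 0.0029155, 1/6 · 0.074074 = 0.012346, 1/3 · 0.10496 = 0.034985; with total 0.065872.
Hence P(bowl D | data) = (0.034985) / (0.065872) = 0.53112.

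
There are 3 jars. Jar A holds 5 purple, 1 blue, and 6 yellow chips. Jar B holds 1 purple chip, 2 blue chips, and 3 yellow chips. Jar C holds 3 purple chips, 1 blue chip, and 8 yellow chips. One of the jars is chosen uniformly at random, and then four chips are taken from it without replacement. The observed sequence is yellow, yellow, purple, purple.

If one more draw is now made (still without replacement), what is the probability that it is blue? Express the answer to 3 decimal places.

0.125

The likelihood of the observed sequence under each hypothesis: P(data | jar A) = (6/12)(5/11)(5/10)(4/9) = 0.050505; P(data | jar B) = (3/6)(2/5)(1/4)(0/3) = 0; P(data | jar C) = (8/12)(7/11)(3/10)(2/9) = 0.028283.
Weighting by the prior gives 1/3 · 0.050505 = 0.016835, 1/3 · 0 = 0, 1/3 · 0.028283 = 0.0094276; these sum to 0.026263.
The posterior is then P(jar A | data) = 0.64103, P(jar B | data) = 0, P(jar C | data) = 0.35897.
So P(blue next | data) = Σ P(blue next | H) P(H | data) = (1/8)(0.64103) + (1/8)(0.35897) = 0.125.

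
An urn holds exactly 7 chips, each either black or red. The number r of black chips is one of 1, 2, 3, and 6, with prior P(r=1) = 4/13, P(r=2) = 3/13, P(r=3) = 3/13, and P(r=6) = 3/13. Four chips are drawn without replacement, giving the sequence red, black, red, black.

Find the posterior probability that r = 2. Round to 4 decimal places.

Compute the likelihood of the observed sequence for each case: P(data | r = 1) = (6/7)(1/6)(5/5)(0/4) = 0; P(data | r = 2) = (5/7)(2/6)(4/5)(1/4) = 1/21; P(data | r = 3) = (4/7)(3/6)(3/5)(2/4) = 3/35; P(data | r = 6) = (1/7)(6/6)(0/5) = 0.
The prior-weighted likelihoods are 4/13 · 0 = 0, 3/13 · 1/21 = 1/91, 3/13 · 3/35 = 9/455, 3/13 · 0 = 0; with total 2/65.
Therefore the posterior P(r = 2 | data) = (1/91) / (2/65) = 5/14.

0.3571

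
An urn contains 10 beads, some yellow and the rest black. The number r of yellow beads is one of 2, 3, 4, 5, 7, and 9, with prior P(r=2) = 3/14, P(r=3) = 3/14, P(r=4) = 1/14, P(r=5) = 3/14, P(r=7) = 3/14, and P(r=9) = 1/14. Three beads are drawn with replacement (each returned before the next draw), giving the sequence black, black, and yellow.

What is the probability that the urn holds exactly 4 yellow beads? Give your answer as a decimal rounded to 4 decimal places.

0.0934

Under each hypothesis, the probability of the observed sequence is: P(data | r = 2) = (8/10)(8/10)(2/10) = 0.128; P(data | r = 3) = (7/10)(7/10)(3/10) = 0.147; P(data | r = 4) = (6/10)(6/10)(4/10) = 0.144; P(data | r = 5) = (5/10)(5/10)(5/10) = 0.125; P(data | r = 7) = (3/10)(3/10)(7/10) = 0.063; P(data | r = 9) = (1/10)(1/10)(9/10) = 0.009.
The prior-weighted likelihoods are 3/14 · 0.128 = 0.027429, 3/14 · 0.147 = 0.0315, 1/14 · 0.144 = 0.010286, 3/14 · 0.125 = 0.026786, 3/14 · 0.063 = 0.0135, 1/14 · 0.009 = 0.00064286; these sum to 0.11014.
Therefore the posterior P(r = 4 | data) = (0.010286) / (0.11014) = 0.093385.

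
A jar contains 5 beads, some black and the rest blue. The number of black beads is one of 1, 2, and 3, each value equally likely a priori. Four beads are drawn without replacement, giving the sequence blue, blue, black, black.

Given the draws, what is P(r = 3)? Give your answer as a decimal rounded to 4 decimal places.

The likelihood of the observed sequence under each hypothesis: P(data | r = 1) = (4/5)(3/4)(1/3)(0/2) = 0; P(data | r = 2) = (3/5)(2/4)(2/3)(1/2) = 1/10; P(data | r = 3) = (2/5)(1/4)(3/3)(2/2) = 1/10.
Multiplying each by its prior: 1/3 · 0 = 0, 1/3 · 1/10 = 1/30, 1/3 · 1/10 = 1/30; these sum to 1/15.
By Bayes' rule, P(r = 3 | data) = (1/30) / (1/15) = 1/2.

0.5000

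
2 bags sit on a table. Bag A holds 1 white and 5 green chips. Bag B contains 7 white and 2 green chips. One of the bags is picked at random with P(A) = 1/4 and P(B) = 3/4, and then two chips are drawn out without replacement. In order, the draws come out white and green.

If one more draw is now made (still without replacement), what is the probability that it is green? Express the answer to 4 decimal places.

0.3333

Under each hypothesis, the probability of the observed sequence is: P(data | bag A) = (1/6)(5/5) = 1/6; P(data | bag B) = (7/9)(2/8) = 7/36.
Weighting by the prior gives 1/4 · 1/6 = 1/24, 3/4 · 7/36 = 7/48; these sum to 3/16.
Normalising, the posterior is P(bag A | data) = 2/9, P(bag B | data) = 7/9.
So P(green next | data) = Σ P(green next | H) P(H | data) = (1)(2/9) + (1/7)(7/9) = 1/3.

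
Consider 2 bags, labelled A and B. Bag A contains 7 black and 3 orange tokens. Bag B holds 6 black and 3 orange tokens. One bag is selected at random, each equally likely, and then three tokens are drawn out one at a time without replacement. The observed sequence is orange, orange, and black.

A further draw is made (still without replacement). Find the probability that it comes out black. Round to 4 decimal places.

The likelihood of the observed sequence under each hypothesis: P(data | bag A) = (3/10)(2/9)(7/8) = 0.058333; P(data | bag B) = (3/9)(2/8)(6/7) = 0.071429.
The prior-weighted likelihoods are 1/2 · 0.058333 = 0.029167, 1/2 · 0.071429 = 0.035714; summing to 0.064881.
Normalising, the posterior is P(bag A | data) = 0.44954, P(bag B | data) = 0.55046.
Averaging over the posterior, P(black next | data) = (6/7)(0.44954) + (5/6)(0.55046) = 0.84404.

0.8440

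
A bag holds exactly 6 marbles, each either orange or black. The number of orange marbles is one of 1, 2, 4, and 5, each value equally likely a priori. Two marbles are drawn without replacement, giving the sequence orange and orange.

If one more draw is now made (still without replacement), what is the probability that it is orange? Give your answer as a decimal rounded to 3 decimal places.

The likelihood of the observed sequence under each hypothesis: P(data | r = 1) = (1/6)(0/5) = 0; P(data | r = 2) = (2/6)(1/5) = 1/15; P(data | r = 4) = (4/6)(3/5) = 2/5; P(data | r = 5) = (5/6)(4/5) = 2/3.
The prior-weighted likelihoods are 1/4 · 0 = 0, 1/4 · 1/15 = 1/60, 1/4 · 2/5 = 1/10, 1/4 · 2/3 = 1/6; these sum to 17/60.
Normalising, the posterior is P(r = 1 | data) = 0, P(r = 2 | data) = 1/17, P(r = 4 | data) = 6/17, P(r = 5 | data) = 10/17.
Averaging over the posterior, P(orange next | data) = (0)(1/17) + (1/2)(6/17) + (3/4)(10/17) = 21/34.

0.618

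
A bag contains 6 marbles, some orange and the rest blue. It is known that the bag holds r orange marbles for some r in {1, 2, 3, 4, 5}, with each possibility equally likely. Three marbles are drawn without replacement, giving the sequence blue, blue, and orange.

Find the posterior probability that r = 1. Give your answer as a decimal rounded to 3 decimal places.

0.286

Compute the likelihood of the observed sequence for each case: P(data | r = 1) = (5/6)(4/5)(1/4) = 1/6; P(data | r = 2) = (4/6)(3/5)(2/4) = 1/5; P(data | r = 3) = (3/6)(2/5)(3/4) = 3/20; P(data | r = 4) = (2/6)(1/5)(4/4) = 1/15; P(data | r = 5) = (1/6)(0/5) = 0.
The prior-weighted likelihoods are 1/5 · 1/6 = 1/30, 1/5 · 1/5 = 1/25, 1/5 · 3/20 = 3/100, 1/5 · 1/15 = 1/75, 1/5 · 0 = 0; summing to 7/60.
Hence P(r = 1 | data) = (1/30) / (7/60) = 2/7.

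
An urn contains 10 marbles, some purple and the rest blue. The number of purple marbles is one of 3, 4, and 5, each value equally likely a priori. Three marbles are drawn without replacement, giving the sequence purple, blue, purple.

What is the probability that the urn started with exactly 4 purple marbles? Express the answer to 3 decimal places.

Under each hypothesis, the probability of the observed sequence is: P(data | r = 3) = (3/10)(7/9)(2/8) = 0.058333; P(data | r = 4) = (4/10)(6/9)(3/8) = 0.1; P(data | r = 5) = (5/10)(5/9)(4/8) = 0.13889.
The prior-weighted likelihoods are 1/3 · 0.058333 = 0.019444, 1/3 · 0.1 = 0.033333, 1/3 · 0.13889 = 0.046296; with total 0.099074.
So P(r = 4 | data) = (0.033333) / (0.099074) = 0.33645.

0.336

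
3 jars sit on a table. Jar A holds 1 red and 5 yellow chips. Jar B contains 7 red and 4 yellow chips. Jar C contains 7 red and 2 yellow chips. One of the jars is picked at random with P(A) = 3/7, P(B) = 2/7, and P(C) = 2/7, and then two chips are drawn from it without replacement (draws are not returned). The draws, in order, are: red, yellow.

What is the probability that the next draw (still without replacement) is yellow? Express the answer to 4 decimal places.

0.5188

Compute the likelihood of the observed sequence for each case: P(data | jar A) = (1/6)(5/5) = 0.16667; P(data | jar B) = (7/11)(4/10) = 0.25455; P(data | jar C) = (7/9)(2/8) = 0.19444.
The prior-weighted likelihoods are 3/7 · 0.16667 = 0.071429, 2/7 · 0.25455 = 0.072727, 2/7 · 0.19444 = 0.055556; with total 0.19971.
Normalising, the posterior is P(jar A | data) = 0.35766, P(jar B | data) = 0.36416, P(jar C | data) = 0.27818.
So P(yellow next | data) = Σ P(yellow next | H) P(H | data) = (1)(0.35766) + (1/3)(0.36416) + (1/7)(0.27818) = 0.51879.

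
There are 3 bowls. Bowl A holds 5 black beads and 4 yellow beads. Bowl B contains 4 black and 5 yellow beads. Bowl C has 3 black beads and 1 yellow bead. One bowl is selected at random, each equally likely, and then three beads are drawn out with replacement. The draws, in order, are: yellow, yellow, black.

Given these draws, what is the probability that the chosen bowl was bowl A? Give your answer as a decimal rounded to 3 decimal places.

0.374

For each hypothesis, P(data | H) works out to: P(data | bowl A) = (4/9)(4/9)(5/9) = 0.10974; P(data | bowl B) = (5/9)(5/9)(4/9) = 0.13717; P(data | bowl C) = (1/4)(1/4)(3/4) = 0.046875.
Weighting by the prior gives 1/3 · 0.10974 = 0.03658, 1/3 · 0.13717 = 0.045725, 1/3 · 0.046875 = 0.015625; with total 0.09793.
Hence P(bowl A | data) = (0.03658) / (0.09793) = 0.37353.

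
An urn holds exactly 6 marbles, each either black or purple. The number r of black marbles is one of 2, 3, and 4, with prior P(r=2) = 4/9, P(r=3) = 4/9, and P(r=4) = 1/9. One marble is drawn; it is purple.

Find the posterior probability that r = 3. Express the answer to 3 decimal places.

0.400

Compute the likelihood of this draw for each case: P(data | r = 2) = (4/6) = 2/3; P(data | r = 3) = (3/6) = 1/2; P(data | r = 4) = (2/6) = 1/3.
Weighting by the prior gives 4/9 · 2/3 = 8/27, 4/9 · 1/2 = 2/9, 1/9 · 1/3 = 1/27; summing to 5/9.
Hence P(r = 3 | data) = (2/9) / (5/9) = 2/5.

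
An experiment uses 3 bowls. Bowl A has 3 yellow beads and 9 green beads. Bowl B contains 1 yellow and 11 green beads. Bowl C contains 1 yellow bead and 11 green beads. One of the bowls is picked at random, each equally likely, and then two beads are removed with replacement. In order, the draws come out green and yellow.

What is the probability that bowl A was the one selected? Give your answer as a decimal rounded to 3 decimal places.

For each hypothesis, P(data | H) works out to: P(data | bowl A) = (9/12)(3/12) = 3/16; P(data | bowl B) = (11/12)(1/12) = 11/144; P(data | bowl C) = (11/12)(1/12) = 11/144.
Weighting by the prior gives 1/3 · 3/16 = 1/16, 1/3 · 11/144 = 11/432, 1/3 · 11/144 = 11/432; with total 49/432.
Therefore the posterior P(bowl A | data) = (1/16) / (49/432) = 27/49.

0.551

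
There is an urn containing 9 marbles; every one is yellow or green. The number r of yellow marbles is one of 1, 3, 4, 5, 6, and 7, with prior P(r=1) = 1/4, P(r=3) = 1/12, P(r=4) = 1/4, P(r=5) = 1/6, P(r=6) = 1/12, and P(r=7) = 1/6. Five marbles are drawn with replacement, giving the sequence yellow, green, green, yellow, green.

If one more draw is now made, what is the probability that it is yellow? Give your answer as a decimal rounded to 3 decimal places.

0.452

Compute the likelihood of the observed sequence for each case: P(data | r = 1) = (1/9)(8/9)(8/9)(1/9)(8/9) = 0.0086708; P(data | r = 3) = (3/9)(6/9)(6/9)(3/9)(6/9) = 0.032922; P(data | r = 4) = (4/9)(5/9)(5/9)(4/9)(5/9) = 0.03387; P(data | r = 5) = (5/9)(4/9)(4/9)(5/9)(4/9) = 0.027096; P(data | r = 6) = (6/9)(3/9)(3/9)(6/9)(3/9) = 0.016461; P(data | r = 7) = (7/9)(2/9)(2/9)(7/9)(2/9) = 0.0066386.
Weighting by the prior gives 1/4 · 0.0086708 = 0.0021677, 1/12 · 0.032922 = 0.0027435, 1/4 · 0.03387 = 0.0084675, 1/6 · 0.027096 = 0.004516, 1/12 · 0.016461 = 0.0013717, 1/6 · 0.0066386 = 0.0011064; summing to 0.020373.
Normalising, the posterior is P(r = 1 | data) = 0.1064, P(r = 3 | data) = 0.13466, P(r = 4 | data) = 0.41563, P(r = 5 | data) = 0.22167, P(r = 6 | data) = 0.067332, P(r = 7 | data) = 0.054309.
Averaging over the posterior, P(yellow next | data) = (1/9)(0.1064) + (1/3)(0.13466) + (4/9)(0.41563) + (5/9)(0.22167) + (2/3)(0.067332) + (7/9)(0.054309) = 0.45171.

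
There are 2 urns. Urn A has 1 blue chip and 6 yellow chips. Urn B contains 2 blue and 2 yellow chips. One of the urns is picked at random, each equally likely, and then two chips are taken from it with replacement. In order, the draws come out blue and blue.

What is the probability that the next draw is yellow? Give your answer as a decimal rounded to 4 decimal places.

0.5270

The likelihood of the observed sequence under each hypothesis: P(data | urn A) = (1/7)(1/7) = 1/49; P(data | urn B) = (2/4)(2/4) = 1/4.
The prior-weighted likelihoods are 1/2 · 1/49 = 1/98, 1/2 · 1/4 = 1/8; these sum to 53/392.
Normalising, the posterior is P(urn A | data) = 4/53, P(urn B | data) = 49/53.
The predictive probability is P(yellow next | data) = (6/7)(4/53) + (1/2)(49/53) = 391/742.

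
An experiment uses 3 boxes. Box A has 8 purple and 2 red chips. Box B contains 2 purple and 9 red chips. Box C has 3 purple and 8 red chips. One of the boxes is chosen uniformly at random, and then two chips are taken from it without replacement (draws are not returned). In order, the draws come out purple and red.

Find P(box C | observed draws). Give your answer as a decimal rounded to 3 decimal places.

The likelihood of the observed sequence under each hypothesis: P(data | box A) = (8/10)(2/9) = 0.17778; P(data | box B) = (2/11)(9/10) = 0.16364; P(data | box C) = (3/11)(8/10) = 0.21818.
The prior-weighted likelihoods are 1/3 · 0.17778 = 0.059259, 1/3 · 0.16364 = 0.054545, 1/3 · 0.21818 = 0.072727; summing to 0.18653.
Therefore the posterior P(box C | data) = (0.072727) / (0.18653) = 0.38989.

0.390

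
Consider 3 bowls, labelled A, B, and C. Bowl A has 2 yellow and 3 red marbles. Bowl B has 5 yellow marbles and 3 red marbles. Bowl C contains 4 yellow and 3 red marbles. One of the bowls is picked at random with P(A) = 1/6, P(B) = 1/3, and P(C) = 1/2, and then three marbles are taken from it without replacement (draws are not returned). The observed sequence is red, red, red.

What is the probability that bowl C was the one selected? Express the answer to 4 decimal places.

0.3871

For each hypothesis, P(data | H) works out to: P(data | bowl A) = (3/5)(2/4)(1/3) = 1/10; P(data | bowl B) = (3/8)(2/7)(1/6) = 1/56; P(data | bowl C) = (3/7)(2/6)(1/5) = 1/35.
Weighting by the prior gives 1/6 · 1/10 = 1/60, 1/3 · 1/56 = 1/168, 1/2 · 1/35 = 1/70; with total 31/840.
Hence P(bowl C | data) = (1/70) / (31/840) = 12/31.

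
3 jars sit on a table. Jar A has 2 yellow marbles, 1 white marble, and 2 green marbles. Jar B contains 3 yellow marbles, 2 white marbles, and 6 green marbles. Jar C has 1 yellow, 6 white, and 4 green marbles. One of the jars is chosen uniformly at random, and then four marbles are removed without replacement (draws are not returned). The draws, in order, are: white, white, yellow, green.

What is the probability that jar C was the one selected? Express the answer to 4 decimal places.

0.7692

Compute the likelihood of the observed sequence for each case: P(data | jar A) = (1/5)(0/4) = 0; P(data | jar B) = (2/11)(1/10)(3/9)(6/8) = 0.0045455; P(data | jar C) = (6/11)(5/10)(1/9)(4/8) = 0.015152.
Multiplying each by its prior: 1/3 · 0 = 0, 1/3 · 0.0045455 = 0.0015152, 1/3 · 0.015152 = 0.0050505; summing to 0.0065657.
So P(jar C | data) = (0.0050505) / (0.0065657) = 0.76923.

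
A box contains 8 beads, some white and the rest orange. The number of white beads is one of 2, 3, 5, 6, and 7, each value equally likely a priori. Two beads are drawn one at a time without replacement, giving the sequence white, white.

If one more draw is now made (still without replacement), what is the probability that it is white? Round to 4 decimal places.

0.6600

The likelihood of the observed sequence under each hypothesis: P(data | r = 2) = (2/8)(1/7) = 1/28; P(data | r = 3) = (3/8)(2/7) = 3/28; P(data | r = 5) = (5/8)(4/7) = 5/14; P(data | r = 6) = (6/8)(5/7) = 15/28; P(data | r = 7) = (7/8)(6/7) = 3/4.
Weighting by the prior gives 1/5 · 1/28 = 1/140, 1/5 · 3/28 = 3/140, 1/5 · 5/14 = 1/14, 1/5 · 15/28 = 3/28, 1/5 · 3/4 = 3/20; these sum to 5/14.
Normalising, the posterior is P(r = 2 | data) = 1/50, P(r = 3 | data) = 3/50, P(r = 5 | data) = 1/5, P(r = 6 | data) = 3/10, P(r = 7 | data) = 21/50.
So P(white next | data) = Σ P(white next | H) P(H | data) = (0)(1/50) + (1/6)(3/50) + (1/2)(1/5) + (2/3)(3/10) + (5/6)(21/50) = 33/50.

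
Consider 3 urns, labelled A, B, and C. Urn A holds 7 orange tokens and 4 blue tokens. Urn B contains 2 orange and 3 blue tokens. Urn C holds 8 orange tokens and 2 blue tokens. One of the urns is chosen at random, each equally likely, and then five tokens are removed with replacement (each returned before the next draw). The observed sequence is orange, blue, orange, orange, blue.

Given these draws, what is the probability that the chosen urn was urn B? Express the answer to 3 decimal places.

0.297

The likelihood of the observed sequence under each hypothesis: P(data | urn A) = (7/11)(4/11)(7/11)(7/11)(4/11) = 0.034076; P(data | urn B) = (2/5)(3/5)(2/5)(2/5)(3/5) = 0.02304; P(data | urn C) = (8/10)(2/10)(8/10)(8/10)(2/10) = 0.02048.
The prior-weighted likelihoods are 1/3 · 0.034076 = 0.011359, 1/3 · 0.02304 = 0.00768, 1/3 · 0.02048 = 0.0068267; these sum to 0.025865.
So P(urn B | data) = (0.00768) / (0.025865) = 0.29692.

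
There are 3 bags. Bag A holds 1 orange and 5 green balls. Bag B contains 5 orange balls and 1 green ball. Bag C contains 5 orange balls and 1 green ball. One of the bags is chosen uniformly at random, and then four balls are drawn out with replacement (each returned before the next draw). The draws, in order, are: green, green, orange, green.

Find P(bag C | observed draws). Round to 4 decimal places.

Compute the likelihood of the observed sequence for each case: P(data | bag A) = (5/6)(5/6)(1/6)(5/6) = 0.096451; P(data | bag B) = (1/6)(1/6)(5/6)(1/6) = 0.003858; P(data | bag C) = (1/6)(1/6)(5/6)(1/6) = 0.003858.
The prior-weighted likelihoods are 1/3 · 0.096451 = 0.03215, 1/3 · 0.003858 = 0.001286, 1/3 · 0.003858 = 0.001286; summing to 0.034722.
Therefore the posterior P(bag C | data) = (0.001286) / (0.034722) = 0.037037.

0.0370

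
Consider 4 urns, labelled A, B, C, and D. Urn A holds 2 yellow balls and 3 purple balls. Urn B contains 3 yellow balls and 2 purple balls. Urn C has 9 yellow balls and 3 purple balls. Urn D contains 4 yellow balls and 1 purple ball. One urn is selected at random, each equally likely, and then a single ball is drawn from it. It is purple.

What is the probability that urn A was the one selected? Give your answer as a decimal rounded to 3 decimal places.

The likelihood of this draw under each hypothesis: P(data | urn A) = (3/5) = 3/5; P(data | urn B) = (2/5) = 2/5; P(data | urn C) = (3/12) = 1/4; P(data | urn D) = (1/5) = 1/5.
The prior-weighted likelihoods are 1/4 · 3/5 = 3/20, 1/4 · 2/5 = 1/10, 1/4 · 1/4 = 1/16, 1/4 · 1/5 = 1/20; with total 29/80.
Therefore the posterior P(urn A | data) = (3/20) / (29/80) = 12/29.

0.414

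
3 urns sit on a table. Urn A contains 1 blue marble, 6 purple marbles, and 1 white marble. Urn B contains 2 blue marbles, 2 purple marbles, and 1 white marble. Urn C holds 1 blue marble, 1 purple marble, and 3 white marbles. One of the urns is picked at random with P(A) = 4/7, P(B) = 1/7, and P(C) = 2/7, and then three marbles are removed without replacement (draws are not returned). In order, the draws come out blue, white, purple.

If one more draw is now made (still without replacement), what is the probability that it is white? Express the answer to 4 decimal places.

Compute the likelihood of the observed sequence for each case: P(data | urn A) = (1/8)(1/7)(6/6) = 1/56; P(data | urn B) = (2/5)(1/4)(2/3) = 1/15; P(data | urn C) = (1/5)(3/4)(1/3) = 1/20.
Weighting by the prior gives 4/7 · 1/56 = 1/98, 1/7 · 1/15 = 1/105, 2/7 · 1/20 = 1/70; with total 5/147.
Normalising, the posterior is P(urn A | data) = 3/10, P(urn B | data) = 7/25, P(urn C | data) = 21/50.
Averaging over the posterior, P(white next | data) = (0)(3/10) + (0)(7/25) + (1)(21/50) = 21/50.

0.4200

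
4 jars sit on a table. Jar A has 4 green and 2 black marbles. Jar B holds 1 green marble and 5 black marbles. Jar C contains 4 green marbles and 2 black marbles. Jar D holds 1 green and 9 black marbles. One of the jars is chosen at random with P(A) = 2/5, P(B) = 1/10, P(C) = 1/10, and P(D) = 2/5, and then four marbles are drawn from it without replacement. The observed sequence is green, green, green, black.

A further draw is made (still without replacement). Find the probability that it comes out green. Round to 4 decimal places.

Compute the likelihood of the observed sequence for each case: P(data | jar A) = (4/6)(3/5)(2/4)(2/3) = 2/15; P(data | jar B) = (1/6)(0/5) = 0; P(data | jar C) = (4/6)(3/5)(2/4)(2/3) = 2/15; P(data | jar D) = (1/10)(0/9) = 0.
The prior-weighted likelihoods are 2/5 · 2/15 = 4/75, 1/10 · 0 = 0, 1/10 · 2/15 = 1/75, 2/5 · 0 = 0; these sum to 1/15.
Dividing through by the total gives posterior P(jar A | data) = 4/5, P(jar B | data) = 0, P(jar C | data) = 1/5, P(jar D | data) = 0.
The predictive probability is P(green next | data) = (1/2)(4/5) + (1/2)(1/5) = 1/2.

0.5000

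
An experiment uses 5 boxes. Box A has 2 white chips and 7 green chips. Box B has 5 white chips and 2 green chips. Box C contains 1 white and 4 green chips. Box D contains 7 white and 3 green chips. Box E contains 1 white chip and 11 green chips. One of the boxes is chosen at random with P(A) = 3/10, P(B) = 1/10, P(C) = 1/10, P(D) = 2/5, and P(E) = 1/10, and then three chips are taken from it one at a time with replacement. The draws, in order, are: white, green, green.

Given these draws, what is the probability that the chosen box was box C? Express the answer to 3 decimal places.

Compute the likelihood of the observed sequence for each case: P(data | box A) = (2/9)(7/9)(7/9) = 0.13443; P(data | box B) = (5/7)(2/7)(2/7) = 0.058309; P(data | box C) = (1/5)(4/5)(4/5) = 0.128; P(data | box D) = (7/10)(3/10)(3/10) = 0.063; P(data | box E) = (1/12)(11/12)(11/12) = 0.070023.
Multiplying each by its prior: 3/10 · 0.13443 = 0.040329, 1/10 · 0.058309 = 0.0058309, 1/10 · 0.128 = 0.0128, 2/5 · 0.063 = 0.0252, 1/10 · 0.070023 = 0.0070023; with total 0.091162.
By Bayes' rule, P(box C | data) = (0.0128) / (0.091162) = 0.14041.

0.140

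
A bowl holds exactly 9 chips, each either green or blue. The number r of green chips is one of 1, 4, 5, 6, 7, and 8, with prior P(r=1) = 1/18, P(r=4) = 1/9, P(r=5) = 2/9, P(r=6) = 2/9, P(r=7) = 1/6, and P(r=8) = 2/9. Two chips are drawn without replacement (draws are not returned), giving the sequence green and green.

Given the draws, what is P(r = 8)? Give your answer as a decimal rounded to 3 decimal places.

The likelihood of the observed sequence under each hypothesis: P(data | r = 1) = (1/9)(0/8) = 0; P(data | r = 4) = (4/9)(3/8) = 1/6; P(data | r = 5) = (5/9)(4/8) = 5/18; P(data | r = 6) = (6/9)(5/8) = 5/12; P(data | r = 7) = (7/9)(6/8) = 7/12; P(data | r = 8) = (8/9)(7/8) = 7/9.
Weighting by the prior gives 1/18 · 0 = 0, 1/9 · 1/6 = 1/54, 2/9 · 5/18 = 5/81, 2/9 · 5/12 = 5/54, 1/6 · 7/12 = 7/72, 2/9 · 7/9 = 14/81; summing to 287/648.
Therefore the posterior P(r = 8 | data) = (14/81) / (287/648) = 16/41.

0.390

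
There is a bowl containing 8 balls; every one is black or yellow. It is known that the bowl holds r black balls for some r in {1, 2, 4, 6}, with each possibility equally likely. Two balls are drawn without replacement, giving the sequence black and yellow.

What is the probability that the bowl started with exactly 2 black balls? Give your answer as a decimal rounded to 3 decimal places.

0.255

The likelihood of the observed sequence under each hypothesis: P(data | r = 1) = (1/8)(7/7) = 1/8; P(data | r = 2) = (2/8)(6/7) = 3/14; P(data | r = 4) = (4/8)(4/7) = 2/7; P(data | r = 6) = (6/8)(2/7) = 3/14.
Weighting by the prior gives 1/4 · 1/8 = 1/32, 1/4 · 3/14 = 3/56, 1/4 · 2/7 = 1/14, 1/4 · 3/14 = 3/56; these sum to 47/224.
So P(r = 2 | data) = (3/56) / (47/224) = 12/47.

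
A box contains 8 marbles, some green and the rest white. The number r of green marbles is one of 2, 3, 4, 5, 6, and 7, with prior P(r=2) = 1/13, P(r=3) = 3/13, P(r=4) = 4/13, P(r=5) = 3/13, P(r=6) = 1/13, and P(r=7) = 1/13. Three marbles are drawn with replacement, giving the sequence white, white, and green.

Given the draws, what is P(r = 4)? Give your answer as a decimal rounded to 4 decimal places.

For each hypothesis, P(data | H) works out to: P(data | r = 2) = (6/8)(6/8)(2/8) = 0.14062; P(data | r = 3) = (5/8)(5/8)(3/8) = 0.14648; P(data | r = 4) = (4/8)(4/8)(4/8) = 0.125; P(data | r = 5) = (3/8)(3/8)(5/8) = 0.087891; P(data | r = 6) = (2/8)(2/8)(6/8) = 0.046875; P(data | r = 7) = (1/8)(1/8)(7/8) = 0.013672.
Weighting by the prior gives 1/13 · 0.14062 = 0.010817, 3/13 · 0.14648 = 0.033804, 4/13 · 0.125 = 0.038462, 3/13 · 0.087891 = 0.020282, 1/13 · 0.046875 = 0.0036058, 1/13 · 0.013672 = 0.0010517; with total 0.10802.
So P(r = 4 | data) = (0.038462) / (0.10802) = 0.35605.

0.3561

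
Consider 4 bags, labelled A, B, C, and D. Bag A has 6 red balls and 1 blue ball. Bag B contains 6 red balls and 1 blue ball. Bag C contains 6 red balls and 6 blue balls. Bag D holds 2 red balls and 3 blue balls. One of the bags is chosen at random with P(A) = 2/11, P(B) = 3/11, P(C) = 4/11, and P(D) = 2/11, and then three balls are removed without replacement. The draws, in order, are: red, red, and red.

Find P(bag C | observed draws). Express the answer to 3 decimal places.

0.113

For each hypothesis, P(data | H) works out to: P(data | bag A) = (6/7)(5/6)(4/5) = 4/7; P(data | bag B) = (6/7)(5/6)(4/5) = 4/7; P(data | bag C) = (6/12)(5/11)(4/10) = 1/11; P(data | bag D) = (2/5)(1/4)(0/3) = 0.
Multiplying each by its prior: 2/11 · 4/7 = 8/77, 3/11 · 4/7 = 12/77, 4/11 · 1/11 = 4/121, 2/11 · 0 = 0; summing to 248/847.
By Bayes' rule, P(bag C | data) = (4/121) / (248/847) = 7/62.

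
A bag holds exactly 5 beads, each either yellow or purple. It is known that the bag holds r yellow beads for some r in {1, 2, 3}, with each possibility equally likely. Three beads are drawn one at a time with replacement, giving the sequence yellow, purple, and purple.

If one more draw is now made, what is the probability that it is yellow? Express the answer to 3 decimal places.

0.383

Compute the likelihood of the observed sequence for each case: P(data | r = 1) = (1/5)(4/5)(4/5) = 16/125; P(data | r = 2) = (2/5)(3/5)(3/5) = 18/125; P(data | r = 3) = (3/5)(2/5)(2/5) = 12/125.
Weighting by the prior gives 1/3 · 16/125 = 16/375, 1/3 · 18/125 = 6/125, 1/3 · 12/125 = 4/125; with total 46/375.
The posterior is then P(r = 1 | data) = 8/23, P(r = 2 | data) = 9/23, P(r = 3 | data) = 6/23.
So P(yellow next | data) = Σ P(yellow next | H) P(H | data) = (1/5)(8/23) + (2/5)(9/23) + (3/5)(6/23) = 44/115.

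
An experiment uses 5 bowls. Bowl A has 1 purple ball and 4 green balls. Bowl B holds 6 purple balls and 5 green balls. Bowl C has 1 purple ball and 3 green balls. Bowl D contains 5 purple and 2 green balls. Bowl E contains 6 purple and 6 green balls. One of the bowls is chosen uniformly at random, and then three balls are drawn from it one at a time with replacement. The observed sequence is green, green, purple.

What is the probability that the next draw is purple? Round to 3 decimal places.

Compute the likelihood of the observed sequence for each case: P(data | bowl A) = (4/5)(4/5)(1/5) = 0.128; P(data | bowl B) = (5/11)(5/11)(6/11) = 0.1127; P(data | bowl C) = (3/4)(3/4)(1/4) = 0.14062; P(data | bowl D) = (2/7)(2/7)(5/7) = 0.058309; P(data | bowl E) = (6/12)(6/12)(6/12) = 0.125.
The prior-weighted likelihoods are 1/5 · 0.128 = 0.0256, 1/5 · 0.1127 = 0.022539, 1/5 · 0.14062 = 0.028125, 1/5 · 0.058309 = 0.011662, 1/5 · 0.125 = 0.025; summing to 0.11293.
Normalising, the posterior is P(bowl A | data) = 0.2267, P(bowl B | data) = 0.19959, P(bowl C | data) = 0.24906, P(bowl D | data) = 0.10327, P(bowl E | data) = 0.22138.
So P(purple next | data) = Σ P(purple next | H) P(H | data) = (1/5)(0.2267) + (6/11)(0.19959) + (1/4)(0.24906) + (5/7)(0.10327) + (1/2)(0.22138) = 0.40093.

0.401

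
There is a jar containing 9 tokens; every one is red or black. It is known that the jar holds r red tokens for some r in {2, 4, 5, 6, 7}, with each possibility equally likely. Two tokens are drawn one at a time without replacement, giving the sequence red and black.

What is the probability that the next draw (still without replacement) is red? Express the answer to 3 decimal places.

The likelihood of the observed sequence under each hypothesis: P(data | r = 2) = (2/9)(7/8) = 7/36; P(data | r = 4) = (4/9)(5/8) = 5/18; P(data | r = 5) = (5/9)(4/8) = 5/18; P(data | r = 6) = (6/9)(3/8) = 1/4; P(data | r = 7) = (7/9)(2/8) = 7/36.
Multiplying each by its prior: 1/5 · 7/36 = 7/180, 1/5 · 5/18 = 1/18, 1/5 · 5/18 = 1/18, 1/5 · 1/4 = 1/20, 1/5 · 7/36 = 7/180; with total 43/180.
Dividing through by the total gives posterior P(r = 2 | data) = 7/43, P(r = 4 | data) = 10/43, P(r = 5 | data) = 10/43, P(r = 6 | data) = 9/43, P(r = 7 | data) = 7/43.
So P(red next | data) = Σ P(red next | H) P(H | data) = (1/7)(7/43) + (3/7)(10/43) + (4/7)(10/43) + (5/7)(9/43) + (6/7)(7/43) = 164/301.

0.545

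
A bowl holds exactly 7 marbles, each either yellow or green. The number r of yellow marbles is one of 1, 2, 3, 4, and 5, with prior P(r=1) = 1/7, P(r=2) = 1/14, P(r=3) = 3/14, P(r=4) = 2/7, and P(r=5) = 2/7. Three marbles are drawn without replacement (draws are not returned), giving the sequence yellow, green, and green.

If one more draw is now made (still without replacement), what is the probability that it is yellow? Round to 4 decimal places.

For each hypothesis, P(data | H) works out to: P(data | r = 1) = (1/7)(6/6)(5/5) = 1/7; P(data | r = 2) = (2/7)(5/6)(4/5) = 4/21; P(data | r = 3) = (3/7)(4/6)(3/5) = 6/35; P(data | r = 4) = (4/7)(3/6)(2/5) = 4/35; P(data | r = 5) = (5/7)(2/6)(1/5) = 1/21.
Multiplying each by its prior: 1/7 · 1/7 = 1/49, 1/14 · 4/21 = 2/147, 3/14 · 6/35 = 9/245, 2/7 · 4/35 = 8/245, 2/7 · 1/21 = 2/147; these sum to 86/735.
The posterior is then P(r = 1 | data) = 15/86, P(r = 2 | data) = 5/43, P(r = 3 | data) = 27/86, P(r = 4 | data) = 12/43, P(r = 5 | data) = 5/43.
Averaging over the posterior, P(yellow next | data) = (0)(15/86) + (1/4)(5/43) + (1/2)(27/86) + (3/4)(12/43) + (1)(5/43) = 22/43.

0.5116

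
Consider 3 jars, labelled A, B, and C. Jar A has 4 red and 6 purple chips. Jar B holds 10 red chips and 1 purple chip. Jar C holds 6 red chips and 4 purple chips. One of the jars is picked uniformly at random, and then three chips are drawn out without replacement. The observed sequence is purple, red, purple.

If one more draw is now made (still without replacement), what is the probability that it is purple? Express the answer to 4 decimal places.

0.4643

Under each hypothesis, the probability of the observed sequence is: P(data | jar A) = (6/10)(4/9)(5/8) = 1/6; P(data | jar B) = (1/11)(10/10)(0/9) = 0; P(data | jar C) = (4/10)(6/9)(3/8) = 1/10.
Weighting by the prior gives 1/3 · 1/6 = 1/18, 1/3 · 0 = 0, 1/3 · 1/10 = 1/30; summing to 4/45.
Dividing through by the total gives posterior P(jar A | data) = 5/8, P(jar B | data) = 0, P(jar C | data) = 3/8.
Averaging over the posterior, P(purple next | data) = (4/7)(5/8) + (2/7)(3/8) = 13/28.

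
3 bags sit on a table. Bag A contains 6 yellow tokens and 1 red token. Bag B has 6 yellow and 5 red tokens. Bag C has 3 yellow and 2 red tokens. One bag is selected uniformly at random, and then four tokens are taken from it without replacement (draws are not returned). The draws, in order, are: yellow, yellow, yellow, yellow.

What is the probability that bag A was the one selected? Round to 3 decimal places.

For each hypothesis, P(data | H) works out to: P(data | bag A) = (6/7)(5/6)(4/5)(3/4) = 3/7; P(data | bag B) = (6/11)(5/10)(4/9)(3/8) = 1/22; P(data | bag C) = (3/5)(2/4)(1/3)(0/2) = 0.
Weighting by the prior gives 1/3 · 3/7 = 1/7, 1/3 · 1/22 = 1/66, 1/3 · 0 = 0; summing to 73/462.
Hence P(bag A | data) = (1/7) / (73/462) = 66/73.

0.904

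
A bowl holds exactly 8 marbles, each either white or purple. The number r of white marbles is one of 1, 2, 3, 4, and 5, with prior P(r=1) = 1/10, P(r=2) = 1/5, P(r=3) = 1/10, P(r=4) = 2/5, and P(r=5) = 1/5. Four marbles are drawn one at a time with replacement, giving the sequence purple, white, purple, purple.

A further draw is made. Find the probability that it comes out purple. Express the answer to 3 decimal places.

The likelihood of the observed sequence under each hypothesis: P(data | r = 1) = (7/8)(1/8)(7/8)(7/8) = 0.08374; P(data | r = 2) = (6/8)(2/8)(6/8)(6/8) = 0.10547; P(data | r = 3) = (5/8)(3/8)(5/8)(5/8) = 0.091553; P(data | r = 4) = (4/8)(4/8)(4/8)(4/8) = 0.0625; P(data | r = 5) = (3/8)(5/8)(3/8)(3/8) = 0.032959.
Multiplying each by its prior: 1/10 · 0.08374 = 0.008374, 1/5 · 0.10547 = 0.021094, 1/10 · 0.091553 = 0.0091553, 2/5 · 0.0625 = 0.025, 1/5 · 0.032959 = 0.0065918; summing to 0.070215.
The posterior is then P(r = 1 | data) = 0.11926, P(r = 2 | data) = 0.30042, P(r = 3 | data) = 0.13039, P(r = 4 | data) = 0.35605, P(r = 5 | data) = 0.09388.
Averaging over the posterior, P(purple next | data) = (7/8)(0.11926) + (3/4)(0.30042) + (5/8)(0.13039) + (1/2)(0.35605) + (3/8)(0.09388) = 0.62439.

0.624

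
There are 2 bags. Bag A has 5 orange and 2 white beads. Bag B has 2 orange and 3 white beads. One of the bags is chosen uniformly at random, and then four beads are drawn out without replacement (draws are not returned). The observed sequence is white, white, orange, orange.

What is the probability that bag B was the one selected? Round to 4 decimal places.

0.6774

For each hypothesis, P(data | H) works out to: P(data | bag A) = (2/7)(1/6)(5/5)(4/4) = 1/21; P(data | bag B) = (3/5)(2/4)(2/3)(1/2) = 1/10.
Multiplying each by its prior: 1/2 · 1/21 = 1/42, 1/2 · 1/10 = 1/20; these sum to 31/420.
By Bayes' rule, P(bag B | data) = (1/20) / (31/420) = 21/31.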